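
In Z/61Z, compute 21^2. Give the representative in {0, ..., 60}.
Use repeated squaring. Binary(2) = 10. Walk through the bits of the exponent 2 left-to-right: at each bit after the leading one, square the running value, then multiply by 21 if the bit is 1 (always reducing mod 61):
  bit 1 = 1 (leading): start with 21.
  bit 2 = 0: square 21^2 = 441 ≡ 14 (mod 61).
Final value: 21^2 ≡ 14 (mod 61).

Final answer: 14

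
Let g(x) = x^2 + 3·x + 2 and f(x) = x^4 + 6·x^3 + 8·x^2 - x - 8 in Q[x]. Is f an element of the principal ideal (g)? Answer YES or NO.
In Q[x] the ideal (g) consists of all multiples of g, so f ∈ (g) iff g | f, i.e. iff the remainder of f on division by g is 0. Divide f by g (g is monic, so eliminate the leading term of the running remainder at each step):
  leading term x^4: subtract (x^2)·g(x) = x^4 + 3·x^3 + 2·x^2, leaving 3·x^3 + 6·x^2 - x - 8
  leading term 3·x^3: subtract (3·x)·g(x) = 3·x^3 + 9·x^2 + 6·x, leaving -3·x^2 - 7·x - 8
  leading term -3·x^2: subtract (-3)·g(x) = -3·x^2 - 9·x - 6, leaving 2·x - 2
The remainder r(x) = 2·x - 2 ≠ 0 (and deg r < deg g), so g ∤ f, i.e. f ∉ (g).

Final answer: NO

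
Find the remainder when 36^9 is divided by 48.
0

Use repeated squaring. Binary(9) = 1001. Walk through the bits of the exponent 9 left-to-right: at each bit after the leading one, square the running value, then multiply by 36 if the bit is 1 (always reducing mod 48):
  bit 1 = 1 (leading): start with 36.
  bit 2 = 0: square 36^2 = 1296 ≡ 0 (mod 48).
  bit 3 = 0: square 0^2 = 0 (mod 48).
  bit 4 = 1: square 0^2 = 0; bit is 1, so multiply 0·36 = 0 (mod 48).
Final value: 36^9 ≡ 0 (mod 48).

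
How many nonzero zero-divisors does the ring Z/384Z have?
In Z/384Z each nonzero element is either a unit (gcd with 384 is 1) or a zero-divisor (gcd > 1). The number of units is φ(384): factorise 384 = 2^7 · 3, so φ(384) = (2^7 − 2^6) · (3 − 1) = 64 · 2 = 128. The nonzero elements number 384 − 1 = 383. Hence the nonzero zero-divisors number 383 − 128 = 255.

Final answer: Z/384Z has 255 nonzero zero-divisors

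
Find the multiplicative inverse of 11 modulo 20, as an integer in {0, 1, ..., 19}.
Apply the extended Euclidean algorithm to (20, 11), tracking rows (r, s, t) with s·20 + t·11 = r. Each division r_prev = q·r_cur + r_new produces the new row as (previous row) − q·(current row):
  row A: (20, 1, 0)   [1·20 + 0·11 = 20]
  row B: (11, 0, 1)   [0·20 + 1·11 = 11]
  20 = 1·11 + 9   → row C = row A − 1·row B = (9, 1, −1)   [check: 1·20 − 1·11 = 9]
  11 = 1·9 + 2   → row D = row B − 1·row C = (2, −1, 2)   [check: −1·20 + 2·11 = 2]
  9 = 4·2 + 1   → row E = row C − 4·row D = (1, 5, −9)   [check: 5·20 − 9·11 = 1]
  2 = 2·1 + 0   → remainder 0, stop. gcd = 1 (last nonzero row E).
The gcd is 1, so 11 is invertible mod 20. The last nonzero row gives 5·20 − 9·11 = 1, so t = −9. So 11^(−1) ≡ −9 ≡ 11 (mod 20). Verify: 11 · 11 = 121 ≡ 1 (mod 20). ✓

Final answer: 11^(−1) ≡ 11 (mod 20)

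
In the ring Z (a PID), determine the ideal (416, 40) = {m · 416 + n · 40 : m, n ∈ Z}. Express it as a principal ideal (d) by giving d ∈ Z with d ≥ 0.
(416, 40) = (8); d = 8

In the PID Z, (a, b) is generated by gcd(a, b). Compute gcd(416, 40) with the extended Euclidean algorithm, tracking rows (r, s, t) with s·416 + t·40 = r:
  row A: (416, 1, 0)   [1·416 + 0·40 = 416]
  row B: (40, 0, 1)   [0·416 + 1·40 = 40]
  416 = 10·40 + 16   → row C = row A − 10·row B = (16, 1, −10)   [check: 1·416 − 10·40 = 16]
  40 = 2·16 + 8   → row D = row B − 2·row C = (8, −2, 21)   [check: −2·416 + 21·40 = 8]
  16 = 2·8 + 0   → remainder 0, stop. gcd = 8 (last nonzero row D).
So gcd(416, 40) = 8, with Bézout identity −2·416 + 21·40 = 8. Containment (⊇): the Bézout identity exhibits 8 as an element of (416, 40), giving (8) ⊆ (416, 40). Containment (⊆): since 8 | 416 and 8 | 40 (416 = 8·52, 40 = 8·5), every Z-linear combination of 416 and 40 is divisible by 8, so (416, 40) ⊆ (8). Therefore (416, 40) = (8), d = 8.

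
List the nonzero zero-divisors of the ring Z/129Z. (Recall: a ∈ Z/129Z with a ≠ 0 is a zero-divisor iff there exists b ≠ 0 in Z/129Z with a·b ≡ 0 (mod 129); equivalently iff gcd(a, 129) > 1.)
nonzero zero-divisors of Z/129Z = {3, 6, 9, 12, 15, 18, 21, 24, 27, 30, 33, 36, 39, 42, 43, 45, 48, 51, 54, 57, 60, 63, 66, 69, 72, 75, 78, 81, 84, 86, 87, 90, 93, 96, 99, 102, 105, 108, 111, 114, 117, 120, 123, 126}

An element a ∈ Z/129Z (with a ≠ 0) is a zero-divisor iff gcd(a, 129) > 1 (because a is a unit precisely when gcd(a, n) = 1, and in Z/nZ every nonzero, non-unit element is a zero-divisor). Scan a = 1, ..., 128 and keep those with gcd(a, 129) > 1:
  gcd(3, 129) = 3, gcd(6, 129) = 3, gcd(9, 129) = 3, gcd(12, 129) = 3, gcd(15, 129) = 3, gcd(18, 129) = 3, gcd(21, 129) = 3, gcd(24, 129) = 3, gcd(27, 129) = 3, gcd(30, 129) = 3, gcd(33, 129) = 3, gcd(36, 129) = 3, gcd(39, 129) = 3, gcd(42, 129) = 3, gcd(43, 129) = 43, gcd(45, 129) = 3, gcd(48, 129) = 3, gcd(51, 129) = 3, gcd(54, 129) = 3, gcd(57, 129) = 3, gcd(60, 129) = 3, gcd(63, 129) = 3, gcd(66, 129) = 3, gcd(69, 129) = 3, gcd(72, 129) = 3, gcd(75, 129) = 3, gcd(78, 129) = 3, gcd(81, 129) = 3, gcd(84, 129) = 3, gcd(86, 129) = 43, gcd(87, 129) = 3, gcd(90, 129) = 3, gcd(93, 129) = 3, gcd(96, 129) = 3, gcd(99, 129) = 3, gcd(102, 129) = 3, gcd(105, 129) = 3, gcd(108, 129) = 3, gcd(111, 129) = 3, gcd(114, 129) = 3, gcd(117, 129) = 3, gcd(120, 129) = 3, gcd(123, 129) = 3, gcd(126, 129) = 3.
All other a ∈ {1, ..., 128} have gcd(a, 129) = 1 and are units. So the nonzero zero-divisors are exactly the 44 values of a appearing in this scan.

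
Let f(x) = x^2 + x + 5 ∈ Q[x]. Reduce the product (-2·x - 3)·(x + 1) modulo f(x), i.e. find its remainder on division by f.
a · b ≡ 7 - 3·x (mod f(x))

First multiply in Q[x] without reducing: a · b = -2·x^2 - 5·x - 3. Now divide by f(x) = x^2 + x + 5, eliminating the leading term at each step:
  leading term -2·x^2: subtract (-2)·f(x) = -2·x^2 - 2·x - 10, leaving 7 - 3·x
The degree is now < 2, so this is the remainder. Hence a · b ≡ 7 - 3·x in Q[x]/(f).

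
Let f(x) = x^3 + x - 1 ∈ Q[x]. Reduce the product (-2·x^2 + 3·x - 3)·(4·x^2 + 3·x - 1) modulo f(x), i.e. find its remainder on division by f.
First multiply in Q[x] without reducing: a · b = -8·x^4 + 6·x^3 - x^2 - 12·x + 3. Now divide by f(x) = x^3 + x - 1, eliminating the leading term at each step:
  leading term -8·x^4: subtract (-8·x)·f(x) = -8·x^4 - 8·x^2 + 8·x, leaving 6·x^3 + 7·x^2 - 20·x + 3
  leading term 6·x^3: subtract (6)·f(x) = 6·x^3 + 6·x - 6, leaving 7·x^2 - 26·x + 9
The degree is now < 3, so this is the remainder. Hence a · b ≡ 7·x^2 - 26·x + 9 in Q[x]/(f).

Final answer: a · b ≡ 7·x^2 - 26·x + 9 (mod f(x))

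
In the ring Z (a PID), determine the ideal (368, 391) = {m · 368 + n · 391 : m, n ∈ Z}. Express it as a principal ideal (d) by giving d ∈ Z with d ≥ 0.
In the PID Z, (a, b) is generated by gcd(a, b). Compute gcd(391, 368) with the extended Euclidean algorithm, tracking rows (r, s, t) with s·391 + t·368 = r:
  row A: (391, 1, 0)   [1·391 + 0·368 = 391]
  row B: (368, 0, 1)   [0·391 + 1·368 = 368]
  391 = 1·368 + 23   → row C = row A − 1·row B = (23, 1, −1)   [check: 1·391 − 1·368 = 23]
  368 = 16·23 + 0   → remainder 0, stop. gcd = 23 (last nonzero row C).
So gcd(368, 391) = 23, with Bézout identity 1·391 − 1·368 = 23. Containment (⊇): the Bézout identity exhibits 23 as an element of (368, 391), giving (23) ⊆ (368, 391). Containment (⊆): since 23 | 368 and 23 | 391 (368 = 23·16, 391 = 23·17), every Z-linear combination of 368 and 391 is divisible by 23, so (368, 391) ⊆ (23). Therefore (368, 391) = (23), d = 23.

Final answer: (368, 391) = (23); d = 23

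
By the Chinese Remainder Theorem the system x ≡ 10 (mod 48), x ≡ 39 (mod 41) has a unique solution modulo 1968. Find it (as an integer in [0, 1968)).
The moduli 48, 41 are pairwise coprime, so by the CRT there is a unique solution mod 48·41 = 1968.
Solve by successive substitution. Start with x ≡ 10 (mod 48).
  Combine with x ≡ 39 (mod 41): write x = 10 + 48·t and require 10 + 48·t ≡ 39 (mod 41), i.e. 48·t ≡ 39 − 10 ≡ 29 (mod 41). Since 48^(−1) ≡ 6 (mod 41) (48 ≡ 7 (mod 41)), t ≡ 6·29 ≡ 10 (mod 41). So x ≡ 10 + 48·10 = 490 (mod 1968).
Unique solution in [0, 1968): x = 490.

Final answer: x ≡ 490 (mod 1968); the representative in [0, 1968) is 490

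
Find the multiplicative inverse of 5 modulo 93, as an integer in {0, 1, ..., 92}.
5^(−1) ≡ 56 (mod 93)

Apply the extended Euclidean algorithm to (93, 5), tracking rows (r, s, t) with s·93 + t·5 = r. Each division r_prev = q·r_cur + r_new produces the new row as (previous row) − q·(current row):
  row A: (93, 1, 0)   [1·93 + 0·5 = 93]
  row B: (5, 0, 1)   [0·93 + 1·5 = 5]
  93 = 18·5 + 3   → row C = row A − 18·row B = (3, 1, −18)   [check: 1·93 − 18·5 = 3]
  5 = 1·3 + 2   → row D = row B − 1·row C = (2, −1, 19)   [check: −1·93 + 19·5 = 2]
  3 = 1·2 + 1   → row E = row C − 1·row D = (1, 2, −37)   [check: 2·93 − 37·5 = 1]
  2 = 2·1 + 0   → remainder 0, stop. gcd = 1 (last nonzero row E).
The gcd is 1, so 5 is invertible mod 93. The last nonzero row gives 2·93 − 37·5 = 1, so t = −37. So 5^(−1) ≡ −37 ≡ 56 (mod 93). Verify: 5 · 56 = 280 ≡ 1 (mod 93). ✓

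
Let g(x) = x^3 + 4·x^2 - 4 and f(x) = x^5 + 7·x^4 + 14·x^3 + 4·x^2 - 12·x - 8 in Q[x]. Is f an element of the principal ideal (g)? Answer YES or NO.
YES

In Q[x] the ideal (g) consists of all multiples of g, so f ∈ (g) iff g | f, i.e. iff the remainder of f on division by g is 0. Divide f by g (g is monic, so eliminate the leading term of the running remainder at each step):
  leading term x^5: subtract (x^2)·g(x) = x^5 + 4·x^4 - 4·x^2, leaving 3·x^4 + 14·x^3 + 8·x^2 - 12·x - 8
  leading term 3·x^4: subtract (3·x)·g(x) = 3·x^4 + 12·x^3 - 12·x, leaving 2·x^3 + 8·x^2 - 8
  leading term 2·x^3: subtract (2)·g(x) = 2·x^3 + 8·x^2 - 8, leaving 0
The remainder is 0, so f(x) = g(x) · h(x) with h(x) = x^2 + 3·x + 2. Hence g | f, i.e. f ∈ (g).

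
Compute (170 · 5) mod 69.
22

Reduce the factors first: 170 ≡ 32 (mod 69), so 170 · 5 ≡ 32 · 5 (mod 69). 32 · 5 = 160. Dividing by 69: 160 = 2·69 + 22. So (170 · 5) mod 69 = 22.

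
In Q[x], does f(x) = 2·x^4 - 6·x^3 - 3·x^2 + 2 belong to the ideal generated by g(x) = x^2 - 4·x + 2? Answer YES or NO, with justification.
YES

In Q[x] the ideal (g) consists of all multiples of g, so f ∈ (g) iff g | f, i.e. iff the remainder of f on division by g is 0. Divide f by g (g is monic, so eliminate the leading term of the running remainder at each step):
  leading term 2·x^4: subtract (2·x^2)·g(x) = 2·x^4 - 8·x^3 + 4·x^2, leaving 2·x^3 - 7·x^2 + 2
  leading term 2·x^3: subtract (2·x)·g(x) = 2·x^3 - 8·x^2 + 4·x, leaving x^2 - 4·x + 2
  leading term x^2: subtract (1)·g(x) = x^2 - 4·x + 2, leaving 0
The remainder is 0, so f(x) = g(x) · h(x) with h(x) = 2·x^2 + 2·x + 1. Hence g | f, i.e. f ∈ (g).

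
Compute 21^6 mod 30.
21

Use repeated squaring. Binary(6) = 110. Walk through the bits of the exponent 6 left-to-right: at each bit after the leading one, square the running value, then multiply by 21 if the bit is 1 (always reducing mod 30):
  bit 1 = 1 (leading): start with 21.
  bit 2 = 1: square 21^2 = 441 ≡ 21; bit is 1, so multiply 21·21 = 441 ≡ 21 (mod 30).
  bit 3 = 0: square 21^2 = 441 ≡ 21 (mod 30).
Final value: 21^6 ≡ 21 (mod 30).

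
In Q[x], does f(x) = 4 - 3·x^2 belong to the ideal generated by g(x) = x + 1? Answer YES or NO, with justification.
NO

In Q[x] the ideal (g) consists of all multiples of g, so f ∈ (g) iff g | f, i.e. iff the remainder of f on division by g is 0. Divide f by g (g is monic, so eliminate the leading term of the running remainder at each step):
  leading term -3·x^2: subtract (-3·x)·g(x) = -3·x^2 - 3·x, leaving 3·x + 4
  leading term 3·x: subtract (3)·g(x) = 3·x + 3, leaving 1
The remainder r(x) = 1 ≠ 0 (and deg r < deg g), so g ∤ f, i.e. f ∉ (g).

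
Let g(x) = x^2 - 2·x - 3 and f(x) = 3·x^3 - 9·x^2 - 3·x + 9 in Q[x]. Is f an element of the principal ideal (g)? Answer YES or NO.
In Q[x] the ideal (g) consists of all multiples of g, so f ∈ (g) iff g | f, i.e. iff the remainder of f on division by g is 0. Divide f by g (g is monic, so eliminate the leading term of the running remainder at each step):
  leading term 3·x^3: subtract (3·x)·g(x) = 3·x^3 - 6·x^2 - 9·x, leaving -3·x^2 + 6·x + 9
  leading term -3·x^2: subtract (-3)·g(x) = -3·x^2 + 6·x + 9, leaving 0
The remainder is 0, so f(x) = g(x) · h(x) with h(x) = 3·x - 3. Hence g | f, i.e. f ∈ (g).

Final answer: YES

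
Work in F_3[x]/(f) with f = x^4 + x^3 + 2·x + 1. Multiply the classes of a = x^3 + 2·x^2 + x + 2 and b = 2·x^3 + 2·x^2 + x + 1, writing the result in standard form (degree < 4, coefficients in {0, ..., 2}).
a · b ≡ 2·x^3 + 2·x + 2 (mod f(x))

Multiply as integer polynomials: a · b = 2·x^6 + 6·x^5 + 7·x^4 + 9·x^3 + 7·x^2 + 3·x + 2. Reducing coefficients mod 3: a · b ≡ 2·x^6 + x^4 + x^2 + 2. Now divide by f(x) = x^4 + x^3 + 2·x + 1 in F_3[x], eliminating the leading term at each step:
  leading term 2·x^6: subtract (2·x^2)·f(x) = 2·x^6 + 2·x^5 + x^3 + 2·x^2, leaving x^5 + x^4 + 2·x^3 + 2·x^2 + 2 (coefficients mod 3)
  leading term x^5: subtract (x)·f(x) = x^5 + x^4 + 2·x^2 + x, leaving 2·x^3 + 2·x + 2 (coefficients mod 3)
The degree is now < 4, so this is the remainder. Hence a · b ≡ 2·x^3 + 2·x + 2 in F_3[x]/(f).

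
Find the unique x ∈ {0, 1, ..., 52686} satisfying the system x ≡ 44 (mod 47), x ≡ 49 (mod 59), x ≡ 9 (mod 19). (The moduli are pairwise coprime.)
x ≡ 51556 (mod 52687); the representative in [0, 52687) is 51556

The moduli 47, 59, 19 are pairwise coprime, so by the CRT there is a unique solution mod 47·59·19 = 52687.
Solve by successive substitution. Start with x ≡ 44 (mod 47).
  Combine with x ≡ 49 (mod 59): write x = 44 + 47·t and require 44 + 47·t ≡ 49 (mod 59), i.e. 47·t ≡ 49 − 44 ≡ 5 (mod 59). Since 47^(−1) ≡ 54 (mod 59), t ≡ 54·5 ≡ 34 (mod 59). So x ≡ 44 + 47·34 = 1642 (mod 2773).
  Combine with x ≡ 9 (mod 19): write x = 1642 + 2773·t and require 1642 + 2773·t ≡ 9 (mod 19), i.e. 2773·t ≡ 9 − 1642 ≡ 1 (mod 19). Since 2773^(−1) ≡ 18 (mod 19) (2773 ≡ 18 (mod 19)), t ≡ 18·1 ≡ 18 (mod 19). So x ≡ 1642 + 2773·18 = 51556 (mod 52687).
Unique solution in [0, 52687): x = 51556.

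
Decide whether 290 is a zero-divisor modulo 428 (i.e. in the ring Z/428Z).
YES

gcd(290, 428) = 2 > 1, so 290 is not a unit in Z/428Z. In Z/nZ every nonzero non-unit is a zero-divisor: explicitly, take b = 428/gcd = 214 ≠ 0 (mod 428); then 290·214 = 62060 = 145·428, i.e. 290·214 ≡ 0 (mod 428). So 290 is a zero-divisor.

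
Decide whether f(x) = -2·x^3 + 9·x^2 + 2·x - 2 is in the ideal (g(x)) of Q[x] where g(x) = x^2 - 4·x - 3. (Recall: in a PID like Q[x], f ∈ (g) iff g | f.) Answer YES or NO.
NO

In Q[x] the ideal (g) consists of all multiples of g, so f ∈ (g) iff g | f, i.e. iff the remainder of f on division by g is 0. Divide f by g (g is monic, so eliminate the leading term of the running remainder at each step):
  leading term -2·x^3: subtract (-2·x)·g(x) = -2·x^3 + 8·x^2 + 6·x, leaving x^2 - 4·x - 2
  leading term x^2: subtract (1)·g(x) = x^2 - 4·x - 3, leaving 1
The remainder r(x) = 1 ≠ 0 (and deg r < deg g), so g ∤ f, i.e. f ∉ (g).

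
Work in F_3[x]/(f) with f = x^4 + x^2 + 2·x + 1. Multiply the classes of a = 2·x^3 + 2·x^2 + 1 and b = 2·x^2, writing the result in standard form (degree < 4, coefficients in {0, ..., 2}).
Multiply as integer polynomials: a · b = 4·x^5 + 4·x^4 + 2·x^2. Reducing coefficients mod 3: a · b ≡ x^5 + x^4 + 2·x^2. Now divide by f(x) = x^4 + x^2 + 2·x + 1 in F_3[x], eliminating the leading term at each step:
  leading term x^5: subtract (x)·f(x) = x^5 + x^3 + 2·x^2 + x, leaving x^4 + 2·x^3 + 2·x (coefficients mod 3)
  leading term x^4: subtract (1)·f(x) = x^4 + x^2 + 2·x + 1, leaving 2·x^3 + 2·x^2 + 2 (coefficients mod 3)
The degree is now < 4, so this is the remainder. Hence a · b ≡ 2·x^3 + 2·x^2 + 2 in F_3[x]/(f).

Final answer: a · b ≡ 2·x^3 + 2·x^2 + 2 (mod f(x))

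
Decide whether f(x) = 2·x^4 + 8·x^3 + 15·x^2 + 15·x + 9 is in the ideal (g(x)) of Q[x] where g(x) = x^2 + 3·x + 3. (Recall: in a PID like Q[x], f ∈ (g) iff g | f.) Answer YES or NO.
In Q[x] the ideal (g) consists of all multiples of g, so f ∈ (g) iff g | f, i.e. iff the remainder of f on division by g is 0. Divide f by g (g is monic, so eliminate the leading term of the running remainder at each step):
  leading term 2·x^4: subtract (2·x^2)·g(x) = 2·x^4 + 6·x^3 + 6·x^2, leaving 2·x^3 + 9·x^2 + 15·x + 9
  leading term 2·x^3: subtract (2·x)·g(x) = 2·x^3 + 6·x^2 + 6·x, leaving 3·x^2 + 9·x + 9
  leading term 3·x^2: subtract (3)·g(x) = 3·x^2 + 9·x + 9, leaving 0
The remainder is 0, so f(x) = g(x) · h(x) with h(x) = 2·x^2 + 2·x + 3. Hence g | f, i.e. f ∈ (g).

Final answer: YES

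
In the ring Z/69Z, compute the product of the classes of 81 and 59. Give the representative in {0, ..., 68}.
18

Reduce the factors first: 81 ≡ 12 (mod 69), so 81 · 59 ≡ 12 · 59 (mod 69). 12 · 59 = 708. Dividing by 69: 708 = 10·69 + 18. So (81 · 59) mod 69 = 18.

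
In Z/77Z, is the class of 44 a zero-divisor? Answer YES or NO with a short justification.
YES

gcd(44, 77) = 11 > 1, so 44 is not a unit in Z/77Z. In Z/nZ every nonzero non-unit is a zero-divisor: explicitly, take b = 77/gcd = 7 ≠ 0 (mod 77); then 44·7 = 308 = 4·77, i.e. 44·7 ≡ 0 (mod 77). So 44 is a zero-divisor.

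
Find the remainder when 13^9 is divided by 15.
Use repeated squaring. Binary(9) = 1001. Walk through the bits of the exponent 9 left-to-right: at each bit after the leading one, square the running value, then multiply by 13 if the bit is 1 (always reducing mod 15):
  bit 1 = 1 (leading): start with 13.
  bit 2 = 0: square 13^2 = 169 ≡ 4 (mod 15).
  bit 3 = 0: square 4^2 = 16 ≡ 1 (mod 15).
  bit 4 = 1: square 1^2 = 1; bit is 1, so multiply 1·13 = 13 (mod 15).
Final value: 13^9 ≡ 13 (mod 15).

Final answer: 13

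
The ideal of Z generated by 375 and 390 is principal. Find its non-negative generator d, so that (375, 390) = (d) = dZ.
In the PID Z, (a, b) is generated by gcd(a, b). Compute gcd(390, 375) with the extended Euclidean algorithm, tracking rows (r, s, t) with s·390 + t·375 = r:
  row A: (390, 1, 0)   [1·390 + 0·375 = 390]
  row B: (375, 0, 1)   [0·390 + 1·375 = 375]
  390 = 1·375 + 15   → row C = row A − 1·row B = (15, 1, −1)   [check: 1·390 − 1·375 = 15]
  375 = 25·15 + 0   → remainder 0, stop. gcd = 15 (last nonzero row C).
So gcd(375, 390) = 15, with Bézout identity 1·390 − 1·375 = 15. Containment (⊇): the Bézout identity exhibits 15 as an element of (375, 390), giving (15) ⊆ (375, 390). Containment (⊆): since 15 | 375 and 15 | 390 (375 = 15·25, 390 = 15·26), every Z-linear combination of 375 and 390 is divisible by 15, so (375, 390) ⊆ (15). Therefore (375, 390) = (15), d = 15.

Final answer: (375, 390) = (15); d = 15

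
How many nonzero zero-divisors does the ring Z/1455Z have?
Z/1455Z has 686 nonzero zero-divisors

In Z/1455Z each nonzero element is either a unit (gcd with 1455 is 1) or a zero-divisor (gcd > 1). The number of units is φ(1455): factorise 1455 = 3 · 5 · 97, so φ(1455) = (3 − 1) · (5 − 1) · (97 − 1) = 2 · 4 · 96 = 768. The nonzero elements number 1455 − 1 = 1454. Hence the nonzero zero-divisors number 1454 − 768 = 686.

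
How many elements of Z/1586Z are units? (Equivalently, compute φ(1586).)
An element a ∈ Z/1586Z is a unit iff gcd(a, 1586) = 1, so the number of units is φ(1586). φ is multiplicative, with φ(p^e) = p^e − p^(e−1). Factorise 1586 = 2 · 13 · 61. Then
  φ(1586) = (2 − 1) · (13 − 1) · (61 − 1) = 1 · 12 · 60 = 720.

Final answer: Z/1586Z has φ(1586) = 720 units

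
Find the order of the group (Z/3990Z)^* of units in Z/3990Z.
|(Z/3990Z)^*| = 864

(Z/3990Z)^* consists of the classes a with gcd(a, 3990) = 1, so its order is φ(3990). φ is multiplicative, with φ(p^e) = p^e − p^(e−1). Factorise 3990 = 2 · 3 · 5 · 7 · 19. Then
  φ(3990) = (2 − 1) · (3 − 1) · (5 − 1) · (7 − 1) · (19 − 1) = 1 · 2 · 4 · 6 · 18 = 864.
Thus |(Z/3990Z)^*| = 864.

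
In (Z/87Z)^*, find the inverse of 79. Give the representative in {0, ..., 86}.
Apply the extended Euclidean algorithm to (87, 79), tracking rows (r, s, t) with s·87 + t·79 = r. Each division r_prev = q·r_cur + r_new produces the new row as (previous row) − q·(current row):
  row A: (87, 1, 0)   [1·87 + 0·79 = 87]
  row B: (79, 0, 1)   [0·87 + 1·79 = 79]
  87 = 1·79 + 8   → row C = row A − 1·row B = (8, 1, −1)   [check: 1·87 − 1·79 = 8]
  79 = 9·8 + 7   → row D = row B − 9·row C = (7, −9, 10)   [check: −9·87 + 10·79 = 7]
  8 = 1·7 + 1   → row E = row C − 1·row D = (1, 10, −11)   [check: 10·87 − 11·79 = 1]
  7 = 7·1 + 0   → remainder 0, stop. gcd = 1 (last nonzero row E).
The gcd is 1, so 79 is invertible mod 87. The last nonzero row gives 10·87 − 11·79 = 1, so t = −11. So 79^(−1) ≡ −11 ≡ 76 (mod 87). Verify: 79 · 76 = 6004 ≡ 1 (mod 87). ✓

Final answer: 79^(−1) ≡ 76 (mod 87)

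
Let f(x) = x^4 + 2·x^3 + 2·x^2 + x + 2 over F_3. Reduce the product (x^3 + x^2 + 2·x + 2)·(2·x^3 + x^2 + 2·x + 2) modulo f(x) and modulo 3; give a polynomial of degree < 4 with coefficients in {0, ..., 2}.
a · b ≡ x^2 + 2·x (mod f(x))

Multiply as integer polynomials: a · b = 2·x^6 + 3·x^5 + 7·x^4 + 10·x^3 + 8·x^2 + 8·x + 4. Reducing coefficients mod 3: a · b ≡ 2·x^6 + x^4 + x^3 + 2·x^2 + 2·x + 1. Now divide by f(x) = x^4 + 2·x^3 + 2·x^2 + x + 2 in F_3[x], eliminating the leading term at each step:
  leading term 2·x^6: subtract (2·x^2)·f(x) = 2·x^6 + x^5 + x^4 + 2·x^3 + x^2, leaving 2·x^5 + 2·x^3 + x^2 + 2·x + 1 (coefficients mod 3)
  leading term 2·x^5: subtract (2·x)·f(x) = 2·x^5 + x^4 + x^3 + 2·x^2 + x, leaving 2·x^4 + x^3 + 2·x^2 + x + 1 (coefficients mod 3)
  leading term 2·x^4: subtract (2)·f(x) = 2·x^4 + x^3 + x^2 + 2·x + 1, leaving x^2 + 2·x (coefficients mod 3)
The degree is now < 4, so this is the remainder. Hence a · b ≡ x^2 + 2·x in F_3[x]/(f).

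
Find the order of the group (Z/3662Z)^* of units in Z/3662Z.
(Z/3662Z)^* consists of the classes a with gcd(a, 3662) = 1, so its order is φ(3662). φ is multiplicative, with φ(p^e) = p^e − p^(e−1). Factorise 3662 = 2 · 1831. Then
  φ(3662) = (2 − 1) · (1831 − 1) = 1 · 1830 = 1830.
Thus |(Z/3662Z)^*| = 1830.

Final answer: |(Z/3662Z)^*| = 1830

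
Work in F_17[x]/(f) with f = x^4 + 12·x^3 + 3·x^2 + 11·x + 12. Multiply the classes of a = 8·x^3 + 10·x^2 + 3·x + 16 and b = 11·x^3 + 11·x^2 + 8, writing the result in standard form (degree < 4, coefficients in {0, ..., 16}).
Multiply as integer polynomials: a · b = 88·x^6 + 198·x^5 + 143·x^4 + 273·x^3 + 256·x^2 + 24·x + 128. Reducing coefficients mod 17: a · b ≡ 3·x^6 + 11·x^5 + 7·x^4 + x^3 + x^2 + 7·x + 9. Now divide by f(x) = x^4 + 12·x^3 + 3·x^2 + 11·x + 12 in F_17[x], eliminating the leading term at each step:
  leading term 3·x^6: subtract (3·x^2)·f(x) = 3·x^6 + 2·x^5 + 9·x^4 + 16·x^3 + 2·x^2, leaving 9·x^5 + 15·x^4 + 2·x^3 + 16·x^2 + 7·x + 9 (coefficients mod 17)
  leading term 9·x^5: subtract (9·x)·f(x) = 9·x^5 + 6·x^4 + 10·x^3 + 14·x^2 + 6·x, leaving 9·x^4 + 9·x^3 + 2·x^2 + x + 9 (coefficients mod 17)
  leading term 9·x^4: subtract (9)·f(x) = 9·x^4 + 6·x^3 + 10·x^2 + 14·x + 6, leaving 3·x^3 + 9·x^2 + 4·x + 3 (coefficients mod 17)
The degree is now < 4, so this is the remainder. Hence a · b ≡ 3·x^3 + 9·x^2 + 4·x + 3 in F_17[x]/(f).

Final answer: a · b ≡ 3·x^3 + 9·x^2 + 4·x + 3 (mod f(x))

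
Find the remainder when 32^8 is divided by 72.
16

Use repeated squaring. Binary(8) = 1000. Walk through the bits of the exponent 8 left-to-right: at each bit after the leading one, square the running value, then multiply by 32 if the bit is 1 (always reducing mod 72):
  bit 1 = 1 (leading): start with 32.
  bit 2 = 0: square 32^2 = 1024 ≡ 16 (mod 72).
  bit 3 = 0: square 16^2 = 256 ≡ 40 (mod 72).
  bit 4 = 0: square 40^2 = 1600 ≡ 16 (mod 72).
Final value: 32^8 ≡ 16 (mod 72).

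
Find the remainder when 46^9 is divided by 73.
46

Use repeated squaring. Binary(9) = 1001. Walk through the bits of the exponent 9 left-to-right: at each bit after the leading one, square the running value, then multiply by 46 if the bit is 1 (always reducing mod 73):
  bit 1 = 1 (leading): start with 46.
  bit 2 = 0: square 46^2 = 2116 ≡ 72 (mod 73).
  bit 3 = 0: square 72^2 = 5184 ≡ 1 (mod 73).
  bit 4 = 1: square 1^2 = 1; bit is 1, so multiply 1·46 = 46 (mod 73).
Final value: 46^9 ≡ 46 (mod 73).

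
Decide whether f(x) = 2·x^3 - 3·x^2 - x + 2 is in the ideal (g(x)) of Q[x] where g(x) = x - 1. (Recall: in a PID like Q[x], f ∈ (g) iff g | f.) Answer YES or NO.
In Q[x] the ideal (g) consists of all multiples of g, so f ∈ (g) iff g | f, i.e. iff the remainder of f on division by g is 0. Divide f by g (g is monic, so eliminate the leading term of the running remainder at each step):
  leading term 2·x^3: subtract (2·x^2)·g(x) = 2·x^3 - 2·x^2, leaving -x^2 - x + 2
  leading term -x^2: subtract (-x)·g(x) = -x^2 + x, leaving 2 - 2·x
  leading term -2·x: subtract (-2)·g(x) = 2 - 2·x, leaving 0
The remainder is 0, so f(x) = g(x) · h(x) with h(x) = 2·x^2 - x - 2. Hence g | f, i.e. f ∈ (g).

Final answer: YES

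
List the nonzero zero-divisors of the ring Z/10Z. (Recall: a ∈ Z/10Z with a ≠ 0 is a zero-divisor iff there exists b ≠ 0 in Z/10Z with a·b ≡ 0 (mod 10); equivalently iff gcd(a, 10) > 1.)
An element a ∈ Z/10Z (with a ≠ 0) is a zero-divisor iff gcd(a, 10) > 1 (because a is a unit precisely when gcd(a, n) = 1, and in Z/nZ every nonzero, non-unit element is a zero-divisor). Scan a = 1, ..., 9 and keep those with gcd(a, 10) > 1:
  gcd(2, 10) = 2, gcd(4, 10) = 2, gcd(5, 10) = 5, gcd(6, 10) = 2, gcd(8, 10) = 2.
All other a ∈ {1, ..., 9} have gcd(a, 10) = 1 and are units. So the nonzero zero-divisors are exactly the 5 values of a appearing in this scan.

Final answer: nonzero zero-divisors of Z/10Z = {2, 4, 5, 6, 8}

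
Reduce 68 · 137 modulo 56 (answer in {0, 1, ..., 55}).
20

Reduce the factors first: 68 ≡ 12, 137 ≡ 25 (mod 56), so 68 · 137 ≡ 12 · 25 (mod 56). 12 · 25 = 300. Dividing by 56: 300 = 5·56 + 20. So (68 · 137) mod 56 = 20.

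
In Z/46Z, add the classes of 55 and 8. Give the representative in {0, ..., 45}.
17

Reduce the summands first: 55 ≡ 9 (mod 46), so 55 + 8 ≡ 9 + 8 (mod 46). 9 + 8 = 17; 17 = 0·46 + 17, so (55 + 8) mod 46 = 17.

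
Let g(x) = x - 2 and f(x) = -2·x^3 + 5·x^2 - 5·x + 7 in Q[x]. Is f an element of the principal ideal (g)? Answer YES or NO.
NO

In Q[x] the ideal (g) consists of all multiples of g, so f ∈ (g) iff g | f, i.e. iff the remainder of f on division by g is 0. Divide f by g (g is monic, so eliminate the leading term of the running remainder at each step):
  leading term -2·x^3: subtract (-2·x^2)·g(x) = -2·x^3 + 4·x^2, leaving x^2 - 5·x + 7
  leading term x^2: subtract (x)·g(x) = x^2 - 2·x, leaving 7 - 3·x
  leading term -3·x: subtract (-3)·g(x) = 6 - 3·x, leaving 1
The remainder r(x) = 1 ≠ 0 (and deg r < deg g), so g ∤ f, i.e. f ∉ (g).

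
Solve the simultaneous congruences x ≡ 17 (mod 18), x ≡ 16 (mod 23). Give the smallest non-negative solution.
x ≡ 269 (mod 414); the representative in [0, 414) is 269

The moduli 18, 23 are pairwise coprime, so by the CRT there is a unique solution mod 18·23 = 414.
Solve by successive substitution. Start with x ≡ 17 (mod 18).
  Combine with x ≡ 16 (mod 23): write x = 17 + 18·t and require 17 + 18·t ≡ 16 (mod 23), i.e. 18·t ≡ 16 − 17 ≡ 22 (mod 23). Since 18^(−1) ≡ 9 (mod 23), t ≡ 9·22 ≡ 14 (mod 23). So x ≡ 17 + 18·14 = 269 (mod 414).
Unique solution in [0, 414): x = 269.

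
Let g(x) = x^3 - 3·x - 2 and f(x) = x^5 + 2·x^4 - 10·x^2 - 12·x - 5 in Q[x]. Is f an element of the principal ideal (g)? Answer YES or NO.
NO

In Q[x] the ideal (g) consists of all multiples of g, so f ∈ (g) iff g | f, i.e. iff the remainder of f on division by g is 0. Divide f by g (g is monic, so eliminate the leading term of the running remainder at each step):
  leading term x^5: subtract (x^2)·g(x) = x^5 - 3·x^3 - 2·x^2, leaving 2·x^4 + 3·x^3 - 8·x^2 - 12·x - 5
  leading term 2·x^4: subtract (2·x)·g(x) = 2·x^4 - 6·x^2 - 4·x, leaving 3·x^3 - 2·x^2 - 8·x - 5
  leading term 3·x^3: subtract (3)·g(x) = 3·x^3 - 9·x - 6, leaving -2·x^2 + x + 1
The remainder r(x) = -2·x^2 + x + 1 ≠ 0 (and deg r < deg g), so g ∤ f, i.e. f ∉ (g).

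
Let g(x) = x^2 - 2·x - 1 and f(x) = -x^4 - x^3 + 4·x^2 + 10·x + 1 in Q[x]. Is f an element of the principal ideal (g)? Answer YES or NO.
NO

In Q[x] the ideal (g) consists of all multiples of g, so f ∈ (g) iff g | f, i.e. iff the remainder of f on division by g is 0. Divide f by g (g is monic, so eliminate the leading term of the running remainder at each step):
  leading term -x^4: subtract (-x^2)·g(x) = -x^4 + 2·x^3 + x^2, leaving -3·x^3 + 3·x^2 + 10·x + 1
  leading term -3·x^3: subtract (-3·x)·g(x) = -3·x^3 + 6·x^2 + 3·x, leaving -3·x^2 + 7·x + 1
  leading term -3·x^2: subtract (-3)·g(x) = -3·x^2 + 6·x + 3, leaving x - 2
The remainder r(x) = x - 2 ≠ 0 (and deg r < deg g), so g ∤ f, i.e. f ∉ (g).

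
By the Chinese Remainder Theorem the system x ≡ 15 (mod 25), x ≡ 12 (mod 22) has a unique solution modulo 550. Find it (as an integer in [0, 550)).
The moduli 25, 22 are pairwise coprime, so by the CRT there is a unique solution mod 25·22 = 550.
Solve by successive substitution. Start with x ≡ 15 (mod 25).
  Combine with x ≡ 12 (mod 22): write x = 15 + 25·t and require 15 + 25·t ≡ 12 (mod 22), i.e. 25·t ≡ 12 − 15 ≡ 19 (mod 22). Since 25^(−1) ≡ 15 (mod 22) (25 ≡ 3 (mod 22)), t ≡ 15·19 ≡ 21 (mod 22). So x ≡ 15 + 25·21 = 540 (mod 550).
Unique solution in [0, 550): x = 540.

Final answer: x ≡ 540 (mod 550); the representative in [0, 550) is 540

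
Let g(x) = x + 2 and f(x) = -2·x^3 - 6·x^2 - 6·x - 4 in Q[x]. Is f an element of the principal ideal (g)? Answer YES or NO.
In Q[x] the ideal (g) consists of all multiples of g, so f ∈ (g) iff g | f, i.e. iff the remainder of f on division by g is 0. Divide f by g (g is monic, so eliminate the leading term of the running remainder at each step):
  leading term -2·x^3: subtract (-2·x^2)·g(x) = -2·x^3 - 4·x^2, leaving -2·x^2 - 6·x - 4
  leading term -2·x^2: subtract (-2·x)·g(x) = -2·x^2 - 4·x, leaving -2·x - 4
  leading term -2·x: subtract (-2)·g(x) = -2·x - 4, leaving 0
The remainder is 0, so f(x) = g(x) · h(x) with h(x) = -2·x^2 - 2·x - 2. Hence g | f, i.e. f ∈ (g).

Final answer: YES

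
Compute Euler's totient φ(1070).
φ is multiplicative, with φ(p^e) = p^e − p^(e−1). Factorise 1070 = 2 · 5 · 107. Then
  φ(1070) = (2 − 1) · (5 − 1) · (107 − 1) = 1 · 4 · 106 = 424.

Final answer: φ(1070) = 424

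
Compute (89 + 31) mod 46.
28

Reduce the summands first: 89 ≡ 43 (mod 46), so 89 + 31 ≡ 43 + 31 (mod 46). 43 + 31 = 74; 74 = 1·46 + 28, so (89 + 31) mod 46 = 28.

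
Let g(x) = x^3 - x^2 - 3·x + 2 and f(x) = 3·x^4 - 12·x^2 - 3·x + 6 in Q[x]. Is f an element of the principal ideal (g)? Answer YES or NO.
YES

In Q[x] the ideal (g) consists of all multiples of g, so f ∈ (g) iff g | f, i.e. iff the remainder of f on division by g is 0. Divide f by g (g is monic, so eliminate the leading term of the running remainder at each step):
  leading term 3·x^4: subtract (3·x)·g(x) = 3·x^4 - 3·x^3 - 9·x^2 + 6·x, leaving 3·x^3 - 3·x^2 - 9·x + 6
  leading term 3·x^3: subtract (3)·g(x) = 3·x^3 - 3·x^2 - 9·x + 6, leaving 0
The remainder is 0, so f(x) = g(x) · h(x) with h(x) = 3·x + 3. Hence g | f, i.e. f ∈ (g).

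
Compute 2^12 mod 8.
0

Use repeated squaring. Binary(12) = 1100. Walk through the bits of the exponent 12 left-to-right: at each bit after the leading one, square the running value, then multiply by 2 if the bit is 1 (always reducing mod 8):
  bit 1 = 1 (leading): start with 2.
  bit 2 = 1: square 2^2 = 4; bit is 1, so multiply 4·2 = 8 ≡ 0 (mod 8).
  bit 3 = 0: square 0^2 = 0 (mod 8).
  bit 4 = 0: square 0^2 = 0 (mod 8).
Final value: 2^12 ≡ 0 (mod 8).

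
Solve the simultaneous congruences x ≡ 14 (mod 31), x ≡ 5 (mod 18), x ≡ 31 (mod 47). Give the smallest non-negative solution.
The moduli 31, 18, 47 are pairwise coprime, so by the CRT there is a unique solution mod 31·18·47 = 26226.
Solve by successive substitution. Start with x ≡ 14 (mod 31).
  Combine with x ≡ 5 (mod 18): write x = 14 + 31·t and require 14 + 31·t ≡ 5 (mod 18), i.e. 31·t ≡ 5 − 14 ≡ 9 (mod 18). Since 31^(−1) ≡ 7 (mod 18) (31 ≡ 13 (mod 18)), t ≡ 7·9 ≡ 9 (mod 18). So x ≡ 14 + 31·9 = 293 (mod 558).
  Combine with x ≡ 31 (mod 47): write x = 293 + 558·t and require 293 + 558·t ≡ 31 (mod 47), i.e. 558·t ≡ 31 − 293 ≡ 20 (mod 47). Since 558^(−1) ≡ 39 (mod 47) (558 ≡ 41 (mod 47)), t ≡ 39·20 ≡ 28 (mod 47). So x ≡ 293 + 558·28 = 15917 (mod 26226).
Unique solution in [0, 26226): x = 15917.

Final answer: x ≡ 15917 (mod 26226); the representative in [0, 26226) is 15917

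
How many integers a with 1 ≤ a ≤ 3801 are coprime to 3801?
The number of a ∈ {1, ..., 3801} with gcd(a, 3801) = 1 is by definition Euler's totient φ(3801). φ is multiplicative, with φ(p^e) = p^e − p^(e−1). Factorise 3801 = 3 · 7 · 181. Then
  φ(3801) = (3 − 1) · (7 − 1) · (181 − 1) = 2 · 6 · 180 = 2160.
So there are 2160 such integers.

Final answer: 2160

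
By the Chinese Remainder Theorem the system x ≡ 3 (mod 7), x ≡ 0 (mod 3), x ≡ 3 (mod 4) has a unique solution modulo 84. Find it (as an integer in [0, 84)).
The moduli 7, 3, 4 are pairwise coprime, so by the CRT there is a unique solution mod 7·3·4 = 84.
Solve by successive substitution. Start with x ≡ 3 (mod 7).
  Combine with x ≡ 0 (mod 3): write x = 3 + 7·t and require 3 + 7·t ≡ 0 (mod 3), i.e. 7·t ≡ 0 − 3 ≡ 0 (mod 3). Since 7^(−1) ≡ 1 (mod 3) (7 ≡ 1 (mod 3)), t ≡ 1·0 ≡ 0 (mod 3). So x ≡ 3 + 7·0 = 3 (mod 21).
  Combine with x ≡ 3 (mod 4): write x = 3 + 21·t and require 3 + 21·t ≡ 3 (mod 4), i.e. 21·t ≡ 3 − 3 ≡ 0 (mod 4). Since 21^(−1) ≡ 1 (mod 4) (21 ≡ 1 (mod 4)), t ≡ 1·0 ≡ 0 (mod 4). So x ≡ 3 + 21·0 = 3 (mod 84).
Unique solution in [0, 84): x = 3.

Final answer: x ≡ 3 (mod 84); the representative in [0, 84) is 3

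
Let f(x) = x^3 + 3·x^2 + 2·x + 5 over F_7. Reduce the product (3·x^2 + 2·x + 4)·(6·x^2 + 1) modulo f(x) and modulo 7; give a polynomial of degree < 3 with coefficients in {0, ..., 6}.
Multiply as integer polynomials: a · b = 18·x^4 + 12·x^3 + 27·x^2 + 2·x + 4. Reducing coefficients mod 7: a · b ≡ 4·x^4 + 5·x^3 + 6·x^2 + 2·x + 4. Now divide by f(x) = x^3 + 3·x^2 + 2·x + 5 in F_7[x], eliminating the leading term at each step:
  leading term 4·x^4: subtract (4·x)·f(x) = 4·x^4 + 5·x^3 + x^2 + 6·x, leaving 5·x^2 + 3·x + 4 (coefficients mod 7)
The degree is now < 3, so this is the remainder. Hence a · b ≡ 5·x^2 + 3·x + 4 in F_7[x]/(f).

Final answer: a · b ≡ 5·x^2 + 3·x + 4 (mod f(x))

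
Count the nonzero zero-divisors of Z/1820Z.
In Z/1820Z each nonzero element is either a unit (gcd with 1820 is 1) or a zero-divisor (gcd > 1). The number of units is φ(1820): factorise 1820 = 2^2 · 5 · 7 · 13, so φ(1820) = (2^2 − 2^1) · (5 − 1) · (7 − 1) · (13 − 1) = 2 · 4 · 6 · 12 = 576. The nonzero elements number 1820 − 1 = 1819. Hence the nonzero zero-divisors number 1819 − 576 = 1243.

Final answer: Z/1820Z has 1243 nonzero zero-divisors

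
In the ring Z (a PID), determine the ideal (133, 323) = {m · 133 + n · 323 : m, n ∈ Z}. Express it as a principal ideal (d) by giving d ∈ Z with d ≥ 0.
In the PID Z, (a, b) is generated by gcd(a, b). Compute gcd(323, 133) with the extended Euclidean algorithm, tracking rows (r, s, t) with s·323 + t·133 = r:
  row A: (323, 1, 0)   [1·323 + 0·133 = 323]
  row B: (133, 0, 1)   [0·323 + 1·133 = 133]
  323 = 2·133 + 57   → row C = row A − 2·row B = (57, 1, −2)   [check: 1·323 − 2·133 = 57]
  133 = 2·57 + 19   → row D = row B − 2·row C = (19, −2, 5)   [check: −2·323 + 5·133 = 19]
  57 = 3·19 + 0   → remainder 0, stop. gcd = 19 (last nonzero row D).
So gcd(133, 323) = 19, with Bézout identity −2·323 + 5·133 = 19. Containment (⊇): the Bézout identity exhibits 19 as an element of (133, 323), giving (19) ⊆ (133, 323). Containment (⊆): since 19 | 133 and 19 | 323 (133 = 19·7, 323 = 19·17), every Z-linear combination of 133 and 323 is divisible by 19, so (133, 323) ⊆ (19). Therefore (133, 323) = (19), d = 19.

Final answer: (133, 323) = (19); d = 19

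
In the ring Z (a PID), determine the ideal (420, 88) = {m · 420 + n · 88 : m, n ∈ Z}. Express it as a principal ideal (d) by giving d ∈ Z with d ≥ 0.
(420, 88) = (4); d = 4

In the PID Z, (a, b) is generated by gcd(a, b). Compute gcd(420, 88) with the extended Euclidean algorithm, tracking rows (r, s, t) with s·420 + t·88 = r:
  row A: (420, 1, 0)   [1·420 + 0·88 = 420]
  row B: (88, 0, 1)   [0·420 + 1·88 = 88]
  420 = 4·88 + 68   → row C = row A − 4·row B = (68, 1, −4)   [check: 1·420 − 4·88 = 68]
  88 = 1·68 + 20   → row D = row B − 1·row C = (20, −1, 5)   [check: −1·420 + 5·88 = 20]
  68 = 3·20 + 8   → row E = row C − 3·row D = (8, 4, −19)   [check: 4·420 − 19·88 = 8]
  20 = 2·8 + 4   → row F = row D − 2·row E = (4, −9, 43)   [check: −9·420 + 43·88 = 4]
  8 = 2·4 + 0   → remainder 0, stop. gcd = 4 (last nonzero row F).
So gcd(420, 88) = 4, with Bézout identity −9·420 + 43·88 = 4. Containment (⊇): the Bézout identity exhibits 4 as an element of (420, 88), giving (4) ⊆ (420, 88). Containment (⊆): since 4 | 420 and 4 | 88 (420 = 4·105, 88 = 4·22), every Z-linear combination of 420 and 88 is divisible by 4, so (420, 88) ⊆ (4). Therefore (420, 88) = (4), d = 4.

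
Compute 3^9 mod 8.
Use repeated squaring. Binary(9) = 1001. Walk through the bits of the exponent 9 left-to-right: at each bit after the leading one, square the running value, then multiply by 3 if the bit is 1 (always reducing mod 8):
  bit 1 = 1 (leading): start with 3.
  bit 2 = 0: square 3^2 = 9 ≡ 1 (mod 8).
  bit 3 = 0: square 1^2 = 1 (mod 8).
  bit 4 = 1: square 1^2 = 1; bit is 1, so multiply 1·3 = 3 (mod 8).
Final value: 3^9 ≡ 3 (mod 8).

Final answer: 3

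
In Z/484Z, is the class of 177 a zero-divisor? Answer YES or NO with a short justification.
gcd(177, 484) = 1, so 177 is a unit in Z/484Z (it has a multiplicative inverse). A unit cannot be a zero-divisor: if 177·b ≡ 0 then multiplying both sides by 177^(−1) gives b ≡ 0. So 177 is not a zero-divisor.

Final answer: NO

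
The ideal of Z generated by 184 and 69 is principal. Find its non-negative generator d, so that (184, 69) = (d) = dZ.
(184, 69) = (23); d = 23

In the PID Z, (a, b) is generated by gcd(a, b). Compute gcd(184, 69) with the extended Euclidean algorithm, tracking rows (r, s, t) with s·184 + t·69 = r:
  row A: (184, 1, 0)   [1·184 + 0·69 = 184]
  row B: (69, 0, 1)   [0·184 + 1·69 = 69]
  184 = 2·69 + 46   → row C = row A − 2·row B = (46, 1, −2)   [check: 1·184 − 2·69 = 46]
  69 = 1·46 + 23   → row D = row B − 1·row C = (23, −1, 3)   [check: −1·184 + 3·69 = 23]
  46 = 2·23 + 0   → remainder 0, stop. gcd = 23 (last nonzero row D).
So gcd(184, 69) = 23, with Bézout identity −1·184 + 3·69 = 23. Containment (⊇): the Bézout identity exhibits 23 as an element of (184, 69), giving (23) ⊆ (184, 69). Containment (⊆): since 23 | 184 and 23 | 69 (184 = 23·8, 69 = 23·3), every Z-linear combination of 184 and 69 is divisible by 23, so (184, 69) ⊆ (23). Therefore (184, 69) = (23), d = 23.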